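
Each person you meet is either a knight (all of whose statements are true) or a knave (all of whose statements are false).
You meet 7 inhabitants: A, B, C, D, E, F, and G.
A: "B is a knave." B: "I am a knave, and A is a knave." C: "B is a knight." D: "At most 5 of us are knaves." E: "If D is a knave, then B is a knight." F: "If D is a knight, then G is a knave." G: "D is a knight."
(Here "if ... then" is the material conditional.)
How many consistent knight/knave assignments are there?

Consistent assignments:
  A=knight, B=knave, C=knave, D=knight, E=knight, F=knave, G=knight

1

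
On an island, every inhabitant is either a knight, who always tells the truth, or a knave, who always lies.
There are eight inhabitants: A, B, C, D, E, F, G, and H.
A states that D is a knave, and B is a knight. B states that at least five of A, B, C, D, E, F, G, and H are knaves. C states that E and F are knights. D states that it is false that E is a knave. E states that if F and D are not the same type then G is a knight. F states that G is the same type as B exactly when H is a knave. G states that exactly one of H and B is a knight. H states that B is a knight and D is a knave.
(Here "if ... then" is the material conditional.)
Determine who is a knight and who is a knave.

A is a knave, B is a knave, C is a knight, D is a knight, E is a knight, F is a knight, G is a knave, and H is a knave.

A (knave): "D is a knave, and B is a knight" — false. ✓
B (knave): "at least five of A, B, C, D, E, F, G, and H are knaves" — false. ✓
Since C is a knight, "E and F are knights" needs to be True, which holds.
D is a knight, so "it is false that E is a knave" must be True — and it is.
E is a knight; "if F and D are not the same type then G is a knight" is True, as required.
F is a knight, and the claim "G is the same type as B exactly when H is a knave" is indeed True.
G is a knave; "exactly one of H and B is a knight" is false, as required.
Since H is a knave, "B is a knight and D is a knave" needs to be false, which holds.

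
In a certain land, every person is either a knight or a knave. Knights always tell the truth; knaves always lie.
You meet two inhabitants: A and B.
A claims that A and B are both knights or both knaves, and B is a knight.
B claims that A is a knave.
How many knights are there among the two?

1

The unique consistent assignment is A=knave, B=knight.
That has 1 knight.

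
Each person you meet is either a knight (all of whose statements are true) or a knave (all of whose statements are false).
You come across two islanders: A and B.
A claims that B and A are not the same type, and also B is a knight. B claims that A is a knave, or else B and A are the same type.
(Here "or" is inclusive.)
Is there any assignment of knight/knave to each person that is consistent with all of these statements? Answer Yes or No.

No

Checking all 4 assignments, each has at least one speaker whose statement's truth value contradicts their type.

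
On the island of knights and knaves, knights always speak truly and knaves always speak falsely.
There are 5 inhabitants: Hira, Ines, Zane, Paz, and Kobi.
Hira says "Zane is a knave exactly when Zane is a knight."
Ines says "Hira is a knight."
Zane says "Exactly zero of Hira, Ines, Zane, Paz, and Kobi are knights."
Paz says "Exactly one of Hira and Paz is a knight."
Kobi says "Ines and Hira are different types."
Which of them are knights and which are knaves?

Hira is a knave, Ines is a knave, Zane is a knave, Paz is a knight, and Kobi is a knave.

Hira is a knave; "Zane is a knave exactly when Zane is a knight" is false, as required.
Ines is a knave, and the claim "Hira is a knight" is indeed false.
Zane is a knave, and the claim "exactly zero of Hira, Ines, Zane, Paz, and Kobi are knights" is indeed false.
Paz is a knight, so "exactly one of Hira and Paz is a knight" must be true — and it is.
As a knave, Kobi's statement "Ines and Hira are different types" should be false; it is.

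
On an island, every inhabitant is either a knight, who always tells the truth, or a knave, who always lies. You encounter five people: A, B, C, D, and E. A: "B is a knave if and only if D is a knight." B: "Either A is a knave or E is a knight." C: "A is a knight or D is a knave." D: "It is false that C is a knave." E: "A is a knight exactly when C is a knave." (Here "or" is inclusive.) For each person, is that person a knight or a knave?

A is a knight, B is a knave, C is a knight, D is a knight, and E is a knave.

Since A is a knight, "B is a knave if and only if D is a knight" needs to be True, which holds.
B (knave): "either A is a knave or E is a knight" — false. ✓
C is a knight; "A is a knight or D is a knave" is True, as required.
Since D is a knight, "it is false that C is a knave" needs to be True, which holds.
Since E is a knave, "A is a knight exactly when C is a knave" needs to be false, which holds.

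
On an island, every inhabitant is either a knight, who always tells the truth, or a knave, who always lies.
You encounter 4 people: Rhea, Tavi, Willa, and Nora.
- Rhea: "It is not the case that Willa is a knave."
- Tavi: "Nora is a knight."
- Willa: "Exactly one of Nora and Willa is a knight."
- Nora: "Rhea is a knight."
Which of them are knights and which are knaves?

Knights: none. Knaves: Rhea, Tavi, Willa, and Nora.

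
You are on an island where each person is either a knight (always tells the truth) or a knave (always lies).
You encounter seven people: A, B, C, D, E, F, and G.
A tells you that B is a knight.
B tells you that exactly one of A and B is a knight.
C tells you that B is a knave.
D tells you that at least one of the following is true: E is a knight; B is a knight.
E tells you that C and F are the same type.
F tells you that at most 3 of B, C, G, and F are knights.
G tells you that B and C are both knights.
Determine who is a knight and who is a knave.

A is a knave, B is a knave, C is a knight, D is a knight, E is a knight, F is a knight, and G is a knave.

As a knave, A's statement "B is a knight" should be False; it is.
As a knave, B's statement "exactly one of A and B is a knight" should be False; it is.
C is a knight, so "B is a knave" must be true — and it is.
D is a knight; "at least one of the following is true: E is a knight; B is a knight" is true, as required.
As a knight, E's statement "C and F are the same type" should be true; it is.
F is a knight; "at most 3 of B, C, G, and F are knights" is true, as required.
Since G is a knave, "B and C are both knights" needs to be False, which holds.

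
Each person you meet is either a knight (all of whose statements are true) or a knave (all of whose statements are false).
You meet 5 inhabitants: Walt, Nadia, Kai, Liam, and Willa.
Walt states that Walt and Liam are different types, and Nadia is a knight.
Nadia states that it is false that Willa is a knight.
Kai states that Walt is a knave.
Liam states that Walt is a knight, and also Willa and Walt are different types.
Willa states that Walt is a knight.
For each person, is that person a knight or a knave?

Walt is a knave, Nadia is a knight, Kai is a knight, Liam is a knave, and Willa is a knave.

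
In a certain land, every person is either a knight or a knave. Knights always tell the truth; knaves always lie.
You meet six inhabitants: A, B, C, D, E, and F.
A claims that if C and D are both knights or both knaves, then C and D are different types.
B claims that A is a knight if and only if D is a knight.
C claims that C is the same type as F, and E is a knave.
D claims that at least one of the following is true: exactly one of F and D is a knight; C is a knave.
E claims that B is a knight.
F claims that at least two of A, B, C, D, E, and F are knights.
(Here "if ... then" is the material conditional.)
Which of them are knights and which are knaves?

As a knight, A's statement "if C and D are both knights or both knaves, then C and D are different types" should be True; it is.
As a knight, B's statement "A is a knight if and only if D is a knight" should be True; it is.
C (knave): "C is the same type as F, and E is a knave" — false. ✓
Since D is a knight, "at least one of the following is true: exactly one of F and D is a knight; C is a knave" needs to be True, which holds.
As a knight, E's statement "B is a knight" should be True; it is.
F is a knight, so "at least two of A, B, C, D, E, and F are knights" must be True — and it is.

Knights: A, B, D, E, and F. Knaves: C.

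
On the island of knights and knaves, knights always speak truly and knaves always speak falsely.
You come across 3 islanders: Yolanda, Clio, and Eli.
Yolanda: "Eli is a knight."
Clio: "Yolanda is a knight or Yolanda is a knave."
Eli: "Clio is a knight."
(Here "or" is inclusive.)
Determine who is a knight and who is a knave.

Suppose Yolanda is a knave. Then Yolanda's statement "Eli is a knight" would have to be false. Checking the 4 ways to assign the others, none is consistent with every speaker.
(For instance, with Clio=knight, Eli=knight, Yolanda's claim "Eli is a knight" comes out true where it would need to be false.)
So Yolanda must be a knight, making "Eli is a knight" true. Taking Yolanda=knight, Clio=knight, Eli=knight, each remaining statement checks out:
  Clio (knight): "Yolanda is a knight or Yolanda is a knave" — true. ✓
  Eli (knight): "Clio is a knight" — true. ✓
This is the unique consistent assignment.

Knights: Yolanda, Clio, and Eli. Knaves: none.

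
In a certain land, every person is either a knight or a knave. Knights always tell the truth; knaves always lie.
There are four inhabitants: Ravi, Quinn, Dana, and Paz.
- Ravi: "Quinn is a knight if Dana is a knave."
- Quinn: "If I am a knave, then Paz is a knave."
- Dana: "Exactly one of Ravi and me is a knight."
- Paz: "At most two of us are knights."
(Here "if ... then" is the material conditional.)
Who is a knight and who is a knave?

Ravi is a knave, Quinn is a knave, Dana is a knave, and Paz is a knight.

Ravi (knave): "Quinn is a knight if Dana is a knave" — false. ✓
Quinn is a knave; "if I am a knave, then Paz is a knave" is false, as required.
Dana is a knave; "exactly one of Ravi and me is a knight" is false, as required.
As a knight, Paz's statement "at most two of us are knights" should be true; it is.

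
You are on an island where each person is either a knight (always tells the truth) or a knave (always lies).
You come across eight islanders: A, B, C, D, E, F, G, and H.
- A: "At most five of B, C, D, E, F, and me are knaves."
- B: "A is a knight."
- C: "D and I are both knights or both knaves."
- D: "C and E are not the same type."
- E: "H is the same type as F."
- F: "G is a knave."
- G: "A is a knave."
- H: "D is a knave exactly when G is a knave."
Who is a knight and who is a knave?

A is a knight, B is a knight, C is a knight, D is a knight, E is a knave, F is a knight, G is a knave, and H is a knave.

Since A is a knight, "at most five of B, C, D, E, F, and me are knaves" needs to be true, which holds.
As a knight, B's statement "A is a knight" should be true; it is.
C is a knight, so "D and I are both knights or both knaves" must be true — and it is.
D (knight): "C and E are not the same type" — true. ✓
Since E is a knave, "H is the same type as F" needs to be False, which holds.
F is a knight; "G is a knave" is true, as required.
G is a knave; "A is a knave" is False, as required.
H is a knave; "D is a knave exactly when G is a knave" is False, as required.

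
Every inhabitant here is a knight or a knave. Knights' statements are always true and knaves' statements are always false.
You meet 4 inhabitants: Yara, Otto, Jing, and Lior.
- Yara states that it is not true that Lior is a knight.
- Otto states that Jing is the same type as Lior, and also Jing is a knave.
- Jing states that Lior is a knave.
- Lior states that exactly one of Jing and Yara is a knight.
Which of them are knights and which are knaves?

Knights: Yara and Jing. Knaves: Otto and Lior.

Suppose Yara is a knave. Then Yara's statement "it is not true that Lior is a knight" would have to be false. Checking the 8 ways to assign the others, none is consistent with every speaker.
(For instance, with Otto=knave, Jing=knight, Lior=knave, Yara's claim "it is not true that Lior is a knight" comes out true where it would need to be false.)
So Yara must be a knight, making "it is not true that Lior is a knight" true. Taking Yara=knight, Otto=knave, Jing=knight, Lior=knave, each remaining statement checks out:
  Otto (knave): "Jing is the same type as Lior, and also Jing is a knave" — false. ✓
  Jing (knight): "Lior is a knave" — true. ✓
  Lior (knave): "exactly one of Jing and Yara is a knight" — false. ✓
This is the unique consistent assignment.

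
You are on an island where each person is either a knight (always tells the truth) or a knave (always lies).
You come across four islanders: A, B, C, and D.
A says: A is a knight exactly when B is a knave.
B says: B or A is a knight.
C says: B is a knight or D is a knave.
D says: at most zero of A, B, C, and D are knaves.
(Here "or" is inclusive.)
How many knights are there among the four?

1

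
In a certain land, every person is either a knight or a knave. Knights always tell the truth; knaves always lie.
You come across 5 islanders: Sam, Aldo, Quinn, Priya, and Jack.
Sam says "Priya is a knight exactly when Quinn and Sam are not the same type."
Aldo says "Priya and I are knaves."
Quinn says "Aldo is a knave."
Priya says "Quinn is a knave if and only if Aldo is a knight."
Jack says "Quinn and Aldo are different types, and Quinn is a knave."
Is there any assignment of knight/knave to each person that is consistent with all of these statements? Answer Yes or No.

Checking all 32 assignments, each has at least one speaker whose statement's truth value contradicts their type.

No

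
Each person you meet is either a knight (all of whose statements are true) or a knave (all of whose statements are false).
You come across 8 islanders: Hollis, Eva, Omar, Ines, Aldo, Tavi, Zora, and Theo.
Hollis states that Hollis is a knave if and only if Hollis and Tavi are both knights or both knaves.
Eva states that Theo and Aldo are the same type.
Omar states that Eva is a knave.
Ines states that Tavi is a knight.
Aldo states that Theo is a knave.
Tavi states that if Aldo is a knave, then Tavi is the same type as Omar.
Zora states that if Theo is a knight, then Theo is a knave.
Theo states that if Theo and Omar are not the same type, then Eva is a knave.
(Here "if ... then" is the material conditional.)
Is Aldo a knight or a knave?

Aldo is a knave.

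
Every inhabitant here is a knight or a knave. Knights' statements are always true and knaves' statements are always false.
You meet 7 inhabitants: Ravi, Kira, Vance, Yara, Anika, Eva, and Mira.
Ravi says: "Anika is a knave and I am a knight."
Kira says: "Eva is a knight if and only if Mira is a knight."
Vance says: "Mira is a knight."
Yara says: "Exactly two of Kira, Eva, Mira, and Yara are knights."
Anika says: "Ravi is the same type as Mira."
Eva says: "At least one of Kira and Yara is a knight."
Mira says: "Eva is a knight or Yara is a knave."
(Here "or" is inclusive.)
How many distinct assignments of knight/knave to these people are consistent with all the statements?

2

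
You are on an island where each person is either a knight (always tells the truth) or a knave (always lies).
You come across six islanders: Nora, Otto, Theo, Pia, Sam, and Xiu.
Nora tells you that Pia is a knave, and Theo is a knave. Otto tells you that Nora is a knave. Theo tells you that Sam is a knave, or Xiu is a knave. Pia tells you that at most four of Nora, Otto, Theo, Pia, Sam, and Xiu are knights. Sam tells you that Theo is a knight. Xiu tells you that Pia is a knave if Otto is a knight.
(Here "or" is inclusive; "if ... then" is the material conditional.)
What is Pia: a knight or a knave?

Consistent assignments: {Nora=knave, Otto=knight, Theo=knight, Pia=knight, Sam=knight, Xiu=knave}
In every consistent assignment, Pia is a knight.

Pia is a knight.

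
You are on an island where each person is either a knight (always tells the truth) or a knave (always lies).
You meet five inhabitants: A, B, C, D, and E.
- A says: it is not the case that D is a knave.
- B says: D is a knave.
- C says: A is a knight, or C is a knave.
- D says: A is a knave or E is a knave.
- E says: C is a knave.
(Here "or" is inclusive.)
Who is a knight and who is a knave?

A is a knight, B is a knave, C is a knight, D is a knight, and E is a knave.

Suppose A is a knave. Then A's statement "it is not the case that D is a knave" would have to be false. Checking the 16 ways to assign the others, none is consistent with every speaker.
(For instance, with B=knave, C=knight, D=knight, E=knave, A's claim "it is not the case that D is a knave" comes out true where it would need to be false.)
So A must be a knight, making "it is not the case that D is a knave" true. Taking A=knight, B=knave, C=knight, D=knight, E=knave, each remaining statement checks out:
  B (knave): "D is a knave" — false. ✓
  C (knight): "A is a knight, or C is a knave" — true. ✓
  D (knight): "A is a knave or E is a knave" — true. ✓
  E (knave): "C is a knave" — false. ✓
This is the unique consistent assignment.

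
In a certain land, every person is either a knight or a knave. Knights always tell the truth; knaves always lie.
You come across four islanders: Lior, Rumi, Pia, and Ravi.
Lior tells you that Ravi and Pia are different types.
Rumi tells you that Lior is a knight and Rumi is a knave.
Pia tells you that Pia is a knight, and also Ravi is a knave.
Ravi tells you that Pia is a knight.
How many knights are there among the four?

0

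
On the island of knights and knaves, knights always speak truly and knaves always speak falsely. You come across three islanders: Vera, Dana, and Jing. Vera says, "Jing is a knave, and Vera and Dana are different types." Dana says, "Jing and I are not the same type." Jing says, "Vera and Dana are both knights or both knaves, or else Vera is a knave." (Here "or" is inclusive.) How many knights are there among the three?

1

The unique consistent assignment is Vera=knight, Dana=knave, Jing=knave.
That has 1 knight.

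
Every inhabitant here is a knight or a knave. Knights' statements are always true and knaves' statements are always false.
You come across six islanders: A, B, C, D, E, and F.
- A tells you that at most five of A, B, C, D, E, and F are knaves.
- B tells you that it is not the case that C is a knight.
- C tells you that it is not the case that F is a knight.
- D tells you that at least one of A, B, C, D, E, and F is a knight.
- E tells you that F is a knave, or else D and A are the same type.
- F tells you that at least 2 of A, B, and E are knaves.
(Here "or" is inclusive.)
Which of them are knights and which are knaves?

As a knight, A's statement "at most five of A, B, C, D, E, and F are knaves" should be True; it is.
As a knave, B's statement "it is not the case that C is a knight" should be false; it is.
C is a knight; "it is not the case that F is a knight" is True, as required.
D is a knight, so "at least one of A, B, C, D, E, and F is a knight" must be True — and it is.
E (knight): "F is a knave, or else D and A are the same type" — True. ✓
Since F is a knave, "at least 2 of A, B, and E are knaves" needs to be false, which holds.

Knights: A, C, D, and E. Knaves: B and F.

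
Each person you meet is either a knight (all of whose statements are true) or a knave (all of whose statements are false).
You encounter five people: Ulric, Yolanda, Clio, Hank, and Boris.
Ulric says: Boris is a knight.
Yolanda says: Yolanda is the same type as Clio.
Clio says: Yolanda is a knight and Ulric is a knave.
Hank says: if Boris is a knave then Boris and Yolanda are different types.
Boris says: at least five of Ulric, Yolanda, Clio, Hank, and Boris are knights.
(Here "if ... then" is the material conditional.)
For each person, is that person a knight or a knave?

Suppose Ulric is a knight. Then Ulric's statement "Boris is a knight" would have to be true. Checking the 16 ways to assign the others, none is consistent with every speaker.
(For instance, with Yolanda=knight, Clio=knight, Hank=knight, Boris=knave, Ulric's claim "Boris is a knight" comes out false where it would need to be true.)
So Ulric must be a knave, making "Boris is a knight" false. Taking Ulric=knave, Yolanda=knight, Clio=knight, Hank=knight, Boris=knave, each remaining statement checks out:
  Yolanda (knight): "Yolanda is the same type as Clio" — true. ✓
  Clio (knight): "Yolanda is a knight and Ulric is a knave" — true. ✓
  Hank (knight): "if Boris is a knave then Boris and Yolanda are different types" — true. ✓
  Boris (knave): "at least five of Ulric, Yolanda, Clio, Hank, and Boris are knights" — false. ✓
This is the unique consistent assignment.

Ulric is a knave, Yolanda is a knight, Clio is a knight, Hank is a knight, and Boris is a knave.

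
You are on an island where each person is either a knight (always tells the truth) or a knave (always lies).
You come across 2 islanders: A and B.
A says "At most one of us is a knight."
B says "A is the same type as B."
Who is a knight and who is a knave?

Knights: A. Knaves: B.

Suppose A is a knave. Then A's statement "at most one of us is a knight" would have to be false. Checking the 2 ways to assign the others, none is consistent with every speaker.
(For instance, with B=knave, A's claim "at most one of us is a knight" comes out true where it would need to be false.)
So A must be a knight, making "at most one of us is a knight" true. Taking A=knight, B=knave, each remaining statement checks out:
  B (knave): "A is the same type as B" — false. ✓
This is the unique consistent assignment.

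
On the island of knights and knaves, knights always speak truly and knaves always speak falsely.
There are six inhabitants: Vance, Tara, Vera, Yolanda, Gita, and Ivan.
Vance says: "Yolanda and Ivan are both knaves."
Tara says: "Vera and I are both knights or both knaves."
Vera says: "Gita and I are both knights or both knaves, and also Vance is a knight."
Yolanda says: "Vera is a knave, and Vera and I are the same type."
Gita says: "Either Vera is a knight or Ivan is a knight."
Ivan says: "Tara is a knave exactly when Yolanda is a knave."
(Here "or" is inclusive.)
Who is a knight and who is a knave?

Vance (knight): "Yolanda and Ivan are both knaves" — true. ✓
Tara is a knight, so "Vera and I are both knights or both knaves" must be true — and it is.
As a knight, Vera's statement "Gita and I are both knights or both knaves, and also Vance is a knight" should be true; it is.
Yolanda is a knave; "Vera is a knave, and Vera and I are the same type" is false, as required.
Gita is a knight; "either Vera is a knight or Ivan is a knight" is true, as required.
Ivan (knave): "Tara is a knave exactly when Yolanda is a knave" — false. ✓

Knights: Vance, Tara, Vera, and Gita. Knaves: Yolanda and Ivan.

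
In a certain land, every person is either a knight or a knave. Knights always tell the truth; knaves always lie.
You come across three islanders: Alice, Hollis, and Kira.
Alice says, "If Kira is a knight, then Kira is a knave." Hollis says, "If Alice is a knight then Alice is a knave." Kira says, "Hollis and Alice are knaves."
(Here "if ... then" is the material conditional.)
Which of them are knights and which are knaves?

Alice is a knight, Hollis is a knave, and Kira is a knave.

Suppose Alice is a knave. Then Alice's statement "if Kira is a knight, then Kira is a knave" would have to be false. Checking the 4 ways to assign the others, none is consistent with every speaker.
(For instance, with Hollis=knave, Kira=knave, Alice's claim "if Kira is a knight, then Kira is a knave" comes out true where it would need to be false.)
So Alice must be a knight, making "if Kira is a knight, then Kira is a knave" true. Taking Alice=knight, Hollis=knave, Kira=knave, each remaining statement checks out:
  Hollis (knave): "if Alice is a knight then Alice is a knave" — false. ✓
  Kira (knave): "Hollis and Alice are knaves" — false. ✓
This is the unique consistent assignment.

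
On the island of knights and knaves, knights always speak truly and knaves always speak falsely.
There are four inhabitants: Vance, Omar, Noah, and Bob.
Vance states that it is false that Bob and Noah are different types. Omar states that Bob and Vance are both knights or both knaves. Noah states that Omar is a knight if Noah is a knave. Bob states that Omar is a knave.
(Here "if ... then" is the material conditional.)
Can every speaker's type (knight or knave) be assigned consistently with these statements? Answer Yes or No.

One consistent assignment: Vance=knave, Omar=knight, Noah=knight, Bob=knave.

Yes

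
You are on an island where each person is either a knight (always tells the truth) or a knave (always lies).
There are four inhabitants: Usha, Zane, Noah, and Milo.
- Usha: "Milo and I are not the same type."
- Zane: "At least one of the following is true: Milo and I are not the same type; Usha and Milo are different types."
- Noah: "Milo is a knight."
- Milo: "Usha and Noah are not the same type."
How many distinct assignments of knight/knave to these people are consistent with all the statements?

Consistent assignments:
  Usha=knave, Zane=knight, Noah=knave, Milo=knave
  Usha=knave, Zane=knave, Noah=knave, Milo=knave

2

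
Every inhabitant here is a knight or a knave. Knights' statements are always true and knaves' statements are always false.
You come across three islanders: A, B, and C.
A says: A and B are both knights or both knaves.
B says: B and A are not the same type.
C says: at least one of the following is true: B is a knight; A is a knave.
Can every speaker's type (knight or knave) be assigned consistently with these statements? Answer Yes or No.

Yes

One consistent assignment: A=knave, B=knight, C=knight.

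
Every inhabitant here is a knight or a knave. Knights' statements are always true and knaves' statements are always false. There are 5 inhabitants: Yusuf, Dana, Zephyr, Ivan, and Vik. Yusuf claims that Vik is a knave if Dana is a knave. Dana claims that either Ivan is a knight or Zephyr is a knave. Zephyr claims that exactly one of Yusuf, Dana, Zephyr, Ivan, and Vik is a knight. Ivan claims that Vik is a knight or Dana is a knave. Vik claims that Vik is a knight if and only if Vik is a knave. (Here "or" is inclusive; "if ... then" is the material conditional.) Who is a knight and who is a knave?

Yusuf is a knight, Dana is a knight, Zephyr is a knave, Ivan is a knave, and Vik is a knave.

Suppose Yusuf is a knave. Then Yusuf's statement "Vik is a knave if Dana is a knave" would have to be false. Checking the 16 ways to assign the others, none is consistent with every speaker.
(For instance, with Dana=knight, Zephyr=knave, Ivan=knave, Vik=knave, Yusuf's claim "Vik is a knave if Dana is a knave" comes out true where it would need to be false.)
So Yusuf must be a knight, making "Vik is a knave if Dana is a knave" true. Taking Yusuf=knight, Dana=knight, Zephyr=knave, Ivan=knave, Vik=knave, each remaining statement checks out:
  Dana (knight): "either Ivan is a knight or Zephyr is a knave" — true. ✓
  Zephyr (knave): "exactly one of Yusuf, Dana, Zephyr, Ivan, and Vik is a knight" — false. ✓
  Ivan (knave): "Vik is a knight or Dana is a knave" — false. ✓
  Vik (knave): "Vik is a knight if and only if Vik is a knave" — false. ✓
This is the unique consistent assignment.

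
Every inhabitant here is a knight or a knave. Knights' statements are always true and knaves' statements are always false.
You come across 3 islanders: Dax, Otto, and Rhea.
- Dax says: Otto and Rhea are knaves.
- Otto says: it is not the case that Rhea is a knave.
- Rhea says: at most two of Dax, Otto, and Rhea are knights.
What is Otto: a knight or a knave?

Otto is a knight.

Consistent assignments: {Dax=knave, Otto=knight, Rhea=knight}
In every consistent assignment, Otto is a knight.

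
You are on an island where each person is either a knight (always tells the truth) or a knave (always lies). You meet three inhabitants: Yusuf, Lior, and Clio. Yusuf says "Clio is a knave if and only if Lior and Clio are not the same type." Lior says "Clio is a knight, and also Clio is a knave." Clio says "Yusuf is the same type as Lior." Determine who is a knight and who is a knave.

Yusuf is a knave, Lior is a knave, and Clio is a knight.

Yusuf is a knave, so "Clio is a knave if and only if Lior and Clio are not the same type" must be false — and it is.
As a knave, Lior's statement "Clio is a knight, and also Clio is a knave" should be false; it is.
Clio is a knight; "Yusuf is the same type as Lior" is true, as required.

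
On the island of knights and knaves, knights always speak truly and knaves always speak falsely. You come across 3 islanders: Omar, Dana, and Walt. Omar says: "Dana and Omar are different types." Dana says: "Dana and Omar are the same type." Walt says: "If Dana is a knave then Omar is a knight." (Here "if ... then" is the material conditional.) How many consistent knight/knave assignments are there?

Consistent assignments:
  Omar=knight, Dana=knave, Walt=knight

1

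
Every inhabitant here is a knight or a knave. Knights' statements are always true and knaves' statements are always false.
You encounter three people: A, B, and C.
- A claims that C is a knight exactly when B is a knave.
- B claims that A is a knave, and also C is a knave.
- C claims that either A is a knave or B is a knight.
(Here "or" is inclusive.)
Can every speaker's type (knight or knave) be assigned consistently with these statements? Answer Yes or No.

Checking all 8 assignments, each has at least one speaker whose statement's truth value contradicts their type.

No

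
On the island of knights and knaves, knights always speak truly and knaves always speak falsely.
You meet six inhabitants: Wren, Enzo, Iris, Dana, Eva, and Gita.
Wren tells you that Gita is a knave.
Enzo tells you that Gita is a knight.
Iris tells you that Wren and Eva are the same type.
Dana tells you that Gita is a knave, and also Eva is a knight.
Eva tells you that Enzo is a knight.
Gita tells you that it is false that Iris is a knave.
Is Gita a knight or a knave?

Gita is a knave.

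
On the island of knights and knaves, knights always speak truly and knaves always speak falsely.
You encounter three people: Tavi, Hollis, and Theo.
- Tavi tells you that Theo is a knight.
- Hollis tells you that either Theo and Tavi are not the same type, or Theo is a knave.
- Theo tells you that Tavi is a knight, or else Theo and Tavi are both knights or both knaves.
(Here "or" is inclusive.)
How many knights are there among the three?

2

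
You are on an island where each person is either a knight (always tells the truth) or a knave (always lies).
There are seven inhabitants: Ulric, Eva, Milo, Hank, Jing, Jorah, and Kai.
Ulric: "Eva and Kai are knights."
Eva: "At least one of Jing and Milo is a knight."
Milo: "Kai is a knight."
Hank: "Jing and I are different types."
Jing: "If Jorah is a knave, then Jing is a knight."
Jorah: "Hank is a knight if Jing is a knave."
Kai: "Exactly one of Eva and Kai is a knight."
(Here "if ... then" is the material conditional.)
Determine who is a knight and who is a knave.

Knights: none. Knaves: Ulric, Eva, Milo, Hank, Jing, Jorah, and Kai.

Since Ulric is a knave, "Eva and Kai are knights" needs to be False, which holds.
Eva is a knave, and the claim "at least one of Jing and Milo is a knight" is indeed False.
Milo is a knave; "Kai is a knight" is False, as required.
Hank is a knave, so "Jing and I are different types" must be False — and it is.
Jing is a knave, so "if Jorah is a knave, then Jing is a knight" must be False — and it is.
As a knave, Jorah's statement "Hank is a knight if Jing is a knave" should be False; it is.
Kai (knave): "exactly one of Eva and Kai is a knight" — False. ✓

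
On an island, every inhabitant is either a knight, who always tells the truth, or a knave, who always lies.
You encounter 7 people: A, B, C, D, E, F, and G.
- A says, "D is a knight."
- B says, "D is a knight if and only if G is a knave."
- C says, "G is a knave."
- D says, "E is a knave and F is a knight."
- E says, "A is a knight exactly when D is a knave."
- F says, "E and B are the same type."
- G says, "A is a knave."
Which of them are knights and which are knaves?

A is a knave; "D is a knight" is False, as required.
B is a knight, and the claim "D is a knight if and only if G is a knave" is indeed true.
C (knave): "G is a knave" — False. ✓
D is a knave; "E is a knave and F is a knight" is False, as required.
E is a knave; "A is a knight exactly when D is a knave" is False, as required.
Since F is a knave, "E and B are the same type" needs to be False, which holds.
Since G is a knight, "A is a knave" needs to be true, which holds.

A is a knave, B is a knight, C is a knave, D is a knave, E is a knave, F is a knave, and G is a knight.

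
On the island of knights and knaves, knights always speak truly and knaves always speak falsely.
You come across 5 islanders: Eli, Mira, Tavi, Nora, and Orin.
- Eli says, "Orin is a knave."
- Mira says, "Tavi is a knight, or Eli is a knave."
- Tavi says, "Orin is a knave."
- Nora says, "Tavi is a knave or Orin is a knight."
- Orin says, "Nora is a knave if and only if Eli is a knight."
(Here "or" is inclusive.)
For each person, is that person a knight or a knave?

Eli is a knave, so "Orin is a knave" must be False — and it is.
Mira is a knight; "Tavi is a knight, or Eli is a knave" is true, as required.
Tavi (knave): "Orin is a knave" — False. ✓
Nora is a knight, and the claim "Tavi is a knave or Orin is a knight" is indeed true.
Orin is a knight; "Nora is a knave if and only if Eli is a knight" is true, as required.

Eli is a knave, Mira is a knight, Tavi is a knave, Nora is a knight, and Orin is a knight.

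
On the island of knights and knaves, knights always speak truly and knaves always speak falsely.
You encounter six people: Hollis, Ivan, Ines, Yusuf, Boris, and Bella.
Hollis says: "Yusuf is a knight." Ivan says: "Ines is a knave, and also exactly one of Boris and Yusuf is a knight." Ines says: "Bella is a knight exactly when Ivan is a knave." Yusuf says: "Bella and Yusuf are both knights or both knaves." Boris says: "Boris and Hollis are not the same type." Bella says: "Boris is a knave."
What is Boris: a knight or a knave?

Consistent assignments: {Hollis=knave, Ivan=knave, Ines=knight, Yusuf=knave, Boris=knave, Bella=knight}
In every consistent assignment, Boris is a knave.

Boris is a knave.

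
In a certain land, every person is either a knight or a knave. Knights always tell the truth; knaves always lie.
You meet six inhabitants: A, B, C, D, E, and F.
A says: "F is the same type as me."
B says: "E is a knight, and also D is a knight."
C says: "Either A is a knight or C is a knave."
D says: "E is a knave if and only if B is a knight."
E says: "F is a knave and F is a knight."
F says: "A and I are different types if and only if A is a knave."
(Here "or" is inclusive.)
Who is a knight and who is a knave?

Knights: A, C, and F. Knaves: B, D, and E.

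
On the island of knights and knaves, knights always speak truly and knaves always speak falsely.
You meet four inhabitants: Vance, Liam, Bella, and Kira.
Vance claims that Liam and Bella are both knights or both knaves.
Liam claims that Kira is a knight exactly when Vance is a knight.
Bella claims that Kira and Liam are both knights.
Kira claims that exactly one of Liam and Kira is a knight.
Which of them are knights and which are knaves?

Since Vance is a knight, "Liam and Bella are both knights or both knaves" needs to be true, which holds.
Liam is a knave, so "Kira is a knight exactly when Vance is a knight" must be false — and it is.
Bella is a knave, so "Kira and Liam are both knights" must be false — and it is.
As a knave, Kira's statement "exactly one of Liam and Kira is a knight" should be false; it is.

Vance is a knight, Liam is a knave, Bella is a knave, and Kira is a knave.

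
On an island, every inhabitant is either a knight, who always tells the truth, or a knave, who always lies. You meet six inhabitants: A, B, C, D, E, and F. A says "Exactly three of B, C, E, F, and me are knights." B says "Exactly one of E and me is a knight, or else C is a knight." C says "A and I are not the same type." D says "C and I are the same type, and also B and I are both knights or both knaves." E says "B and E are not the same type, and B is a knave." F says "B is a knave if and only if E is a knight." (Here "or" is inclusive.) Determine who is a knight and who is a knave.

A is a knave; "exactly three of B, C, E, F, and me are knights" is False, as required.
B is a knight, and the claim "exactly one of E and me is a knight, or else C is a knight" is indeed True.
C is a knave; "A and I are not the same type" is False, as required.
D is a knave, and the claim "C and I are the same type, and also B and I are both knights or both knaves" is indeed False.
As a knave, E's statement "B and E are not the same type, and B is a knave" should be False; it is.
F is a knight; "B is a knave if and only if E is a knight" is True, as required.

Knights: B and F. Knaves: A, C, D, and E.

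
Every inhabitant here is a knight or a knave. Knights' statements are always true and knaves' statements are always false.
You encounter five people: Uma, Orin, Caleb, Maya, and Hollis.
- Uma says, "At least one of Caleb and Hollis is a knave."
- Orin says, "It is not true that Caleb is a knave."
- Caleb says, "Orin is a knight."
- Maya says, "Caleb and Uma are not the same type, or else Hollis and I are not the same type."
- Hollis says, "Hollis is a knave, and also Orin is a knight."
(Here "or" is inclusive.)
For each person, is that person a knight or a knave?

Uma is a knight, so "at least one of Caleb and Hollis is a knave" must be True — and it is.
Since Orin is a knave, "it is not true that Caleb is a knave" needs to be false, which holds.
As a knave, Caleb's statement "Orin is a knight" should be false; it is.
Maya is a knight; "Caleb and Uma are not the same type, or else Hollis and I are not the same type" is True, as required.
Hollis is a knave, so "Hollis is a knave, and also Orin is a knight" must be false — and it is.

Uma is a knight, Orin is a knave, Caleb is a knave, Maya is a knight, and Hollis is a knave.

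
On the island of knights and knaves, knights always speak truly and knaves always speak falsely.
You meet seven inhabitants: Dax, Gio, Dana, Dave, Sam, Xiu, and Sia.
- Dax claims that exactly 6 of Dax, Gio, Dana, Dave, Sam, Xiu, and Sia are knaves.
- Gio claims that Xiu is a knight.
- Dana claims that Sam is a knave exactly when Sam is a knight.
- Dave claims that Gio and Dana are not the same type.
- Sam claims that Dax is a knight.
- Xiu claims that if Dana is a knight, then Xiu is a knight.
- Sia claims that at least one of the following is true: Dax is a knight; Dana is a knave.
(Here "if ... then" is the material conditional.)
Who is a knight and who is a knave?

Dax is a knave, Gio is a knight, Dana is a knave, Dave is a knight, Sam is a knave, Xiu is a knight, and Sia is a knight.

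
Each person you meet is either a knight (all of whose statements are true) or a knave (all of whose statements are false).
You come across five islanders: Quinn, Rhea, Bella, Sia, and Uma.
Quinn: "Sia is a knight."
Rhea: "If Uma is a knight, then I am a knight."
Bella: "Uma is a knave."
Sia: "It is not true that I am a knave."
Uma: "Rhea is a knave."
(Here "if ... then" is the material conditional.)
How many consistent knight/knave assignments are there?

4

Consistent assignments:
  Quinn=knight, Rhea=knight, Bella=knight, Sia=knight, Uma=knave
  Quinn=knight, Rhea=knave, Bella=knave, Sia=knight, Uma=knight
  Quinn=knave, Rhea=knight, Bella=knight, Sia=knave, Uma=knave
  Quinn=knave, Rhea=knave, Bella=knave, Sia=knave, Uma=knight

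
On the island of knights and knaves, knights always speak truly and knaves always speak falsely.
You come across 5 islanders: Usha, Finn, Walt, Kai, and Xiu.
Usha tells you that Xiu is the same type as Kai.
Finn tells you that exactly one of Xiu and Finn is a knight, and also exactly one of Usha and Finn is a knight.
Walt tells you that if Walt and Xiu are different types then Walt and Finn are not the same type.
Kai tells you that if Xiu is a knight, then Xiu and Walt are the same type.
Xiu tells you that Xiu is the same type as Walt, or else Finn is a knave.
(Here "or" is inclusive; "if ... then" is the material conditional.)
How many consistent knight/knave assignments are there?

Consistent assignments:
  Usha=knave, Finn=knave, Walt=knave, Kai=knave, Xiu=knight

1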